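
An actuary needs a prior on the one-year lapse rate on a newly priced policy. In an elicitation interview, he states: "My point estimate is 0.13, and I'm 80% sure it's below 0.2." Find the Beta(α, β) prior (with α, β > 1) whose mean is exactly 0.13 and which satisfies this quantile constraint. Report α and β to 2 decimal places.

α ≈ 1.62, β ≈ 10.82

With mean 0.13 fixed, write α = 0.13s, β = 0.87s where s = α+β.
Need P(θ < 0.2) = 0.8 under Beta(0.13s, 0.87s). Normal approximation: (q−m)/√(m(1−m)/s) ≈ z_{0.8} = 0.842, so s ≈ 0.13·0.87·(0.842)²/(0.2−0.13)² = 16.3.
At s = 16.3: P(θ<0.2) ≈ 0.819. Adjusting to match 0.8 gives s ≈ 12.44.
So α = 0.13·12.44 ≈ 1.62, β = 0.87·12.44 ≈ 10.82.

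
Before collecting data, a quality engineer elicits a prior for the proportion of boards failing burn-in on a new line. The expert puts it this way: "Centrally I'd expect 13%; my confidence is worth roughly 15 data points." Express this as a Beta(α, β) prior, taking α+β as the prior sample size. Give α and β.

α = 1.95, β = 13.05

Under the effective-sample-size interpretation, Beta(α, β) has prior mean α/(α+β) and prior sample size α+β.
So α+β = 15 and α/(α+β) = 0.13, giving α = 0.13·15 = 1.95 and β = 15 − 1.95 = 13.05.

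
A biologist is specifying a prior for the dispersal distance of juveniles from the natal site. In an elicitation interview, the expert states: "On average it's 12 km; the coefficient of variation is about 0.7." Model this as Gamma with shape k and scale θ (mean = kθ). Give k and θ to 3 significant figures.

k ≈ 2.04, θ ≈ 5.88

For Gamma(k, scale θ): mean = kθ, variance = kθ², so CV = 1/√k.
CV = 0.7, hence k = 1/CV² = 2.04.
Then θ = mean/k = 12/2.04 = 5.88.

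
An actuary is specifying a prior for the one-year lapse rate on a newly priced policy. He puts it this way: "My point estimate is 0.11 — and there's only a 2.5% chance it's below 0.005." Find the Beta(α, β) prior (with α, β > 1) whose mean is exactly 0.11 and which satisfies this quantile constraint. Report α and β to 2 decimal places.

With mean 0.11 fixed, write α = 0.11s, β = 0.89s where s = α+β.
Need P(θ < 0.005) = 0.025 under Beta(0.11s, 0.89s). Normal approximation: (q−m)/√(m(1−m)/s) ≈ z_{0.025} = -1.96, so s ≈ 0.11·0.89·(-1.96)²/(0.005−0.11)² = 34.1.
At s = 34.1: P(θ<0.005) ≈ 0.000. Adjusting to match 0.025 gives s ≈ 10.73.
So α = 0.11·10.73 ≈ 1.18, β = 0.89·10.73 ≈ 9.55.

α ≈ 1.18, β ≈ 9.55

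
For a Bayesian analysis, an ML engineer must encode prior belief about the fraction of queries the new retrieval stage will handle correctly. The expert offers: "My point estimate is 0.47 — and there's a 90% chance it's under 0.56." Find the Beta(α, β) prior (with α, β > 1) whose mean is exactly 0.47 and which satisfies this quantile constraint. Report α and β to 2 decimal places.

With mean 0.47 fixed, write α = 0.47s, β = 0.53s where s = α+β.
Need P(θ < 0.56) = 0.9 under Beta(0.47s, 0.53s). Normal approximation: (q−m)/√(m(1−m)/s) ≈ z_{0.9} = 1.28, so s ≈ 0.47·0.53·(1.28)²/(0.56−0.47)² = 50.5.
At s = 50.5: P(θ<0.56) ≈ 0.900. Adjusting to match 0.9 gives s ≈ 50.47.
So α = 0.47·50.47 ≈ 23.72, β = 0.53·50.47 ≈ 26.75.

α ≈ 23.72, β ≈ 26.75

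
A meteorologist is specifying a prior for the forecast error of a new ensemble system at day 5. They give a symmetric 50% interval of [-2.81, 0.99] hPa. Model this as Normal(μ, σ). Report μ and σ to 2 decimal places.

A symmetric 50% interval runs μ ± z·σ with z = 0.6745.
Half-width = 1.9, so σ = 1.9/0.6745 = 2.82.
μ is the interval midpoint, -0.91.

μ = -0.91, σ = 2.82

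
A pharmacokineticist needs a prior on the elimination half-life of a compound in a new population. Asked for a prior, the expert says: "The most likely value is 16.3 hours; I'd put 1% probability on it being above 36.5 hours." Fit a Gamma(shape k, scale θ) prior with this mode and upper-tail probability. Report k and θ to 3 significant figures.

k ≈ 8.39, θ ≈ 2.21

Gamma(k,θ) with k>1 has mode (k−1)θ, so θ = 16.3/(k−1).
Need P(X < 36.5) = 0.99 with θ tied to k this way. Start at k = 2, θ = 16.3: P(X<36.5) ≈ 0.655.
Too low — raise k to concentrate. Iterating converges to k ≈ 8.39.
Then θ = 16.3/(8.39−1) ≈ 2.21.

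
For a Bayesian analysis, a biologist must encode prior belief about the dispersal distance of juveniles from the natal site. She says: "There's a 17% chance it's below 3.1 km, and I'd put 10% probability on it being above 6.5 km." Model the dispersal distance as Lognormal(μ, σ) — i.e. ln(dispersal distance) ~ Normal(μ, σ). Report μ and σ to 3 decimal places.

If T ~ Lognormal(μ,σ) then ln T ~ Normal(μ,σ), so the p-quantile of ln T is μ + z_p·σ.
ln(3.1) = 1.131 and ln(6.5) = 1.872; z_{0.17} = -0.9542, z_{0.9} = 1.282.
σ = (1.872 − 1.131)/(1.282 − (-0.9542)) = 0.331.
μ = 1.131 − (-0.9542)·0.331 = 1.447.

μ ≈ 1.447, σ ≈ 0.331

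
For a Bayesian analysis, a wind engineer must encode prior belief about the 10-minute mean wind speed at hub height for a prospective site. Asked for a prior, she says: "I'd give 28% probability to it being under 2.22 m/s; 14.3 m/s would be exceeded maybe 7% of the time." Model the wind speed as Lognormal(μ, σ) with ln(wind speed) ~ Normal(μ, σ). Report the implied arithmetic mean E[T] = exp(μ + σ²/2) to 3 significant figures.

If T ~ Lognormal(μ,σ) then ln T ~ Normal(μ,σ), so the p-quantile of ln T is μ + z_p·σ.
ln(2.22) = 0.7975 and ln(14.3) = 2.66; z_{0.28} = -0.5828, z_{0.93} = 1.476.
σ = (2.66 − 0.7975)/(1.476 − (-0.5828)) = 0.905.
μ = 0.7975 − (-0.5828)·0.905 = 1.325.
E[T] = exp(μ + σ²/2) = exp(1.325 + 0.4094) = 5.66 m/s.

E[T] ≈ 5.66 m/s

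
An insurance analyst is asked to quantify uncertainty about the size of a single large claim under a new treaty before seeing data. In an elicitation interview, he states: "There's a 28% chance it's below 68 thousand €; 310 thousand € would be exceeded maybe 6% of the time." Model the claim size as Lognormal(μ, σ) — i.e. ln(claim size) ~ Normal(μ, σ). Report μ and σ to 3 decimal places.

μ ≈ 4.633, σ ≈ 0.710

If T ~ Lognormal(μ,σ) then ln T ~ Normal(μ,σ), so the p-quantile of ln T is μ + z_p·σ.
ln(68) = 4.22 and ln(310) = 5.737; z_{0.28} = -0.5828, z_{0.94} = 1.555.
σ = (5.737 − 4.22)/(1.555 − (-0.5828)) = 0.710.
μ = 4.22 − (-0.5828)·0.710 = 4.633.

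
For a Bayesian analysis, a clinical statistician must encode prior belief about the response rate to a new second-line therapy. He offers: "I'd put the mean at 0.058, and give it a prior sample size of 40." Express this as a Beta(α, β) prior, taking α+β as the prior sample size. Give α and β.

α = 2.32, β = 37.68

Under the effective-sample-size interpretation, Beta(α, β) has prior mean α/(α+β) and prior sample size α+β.
So α+β = 40 and α/(α+β) = 0.058, giving α = 0.058·40 = 2.32 and β = 40 − 2.32 = 37.68.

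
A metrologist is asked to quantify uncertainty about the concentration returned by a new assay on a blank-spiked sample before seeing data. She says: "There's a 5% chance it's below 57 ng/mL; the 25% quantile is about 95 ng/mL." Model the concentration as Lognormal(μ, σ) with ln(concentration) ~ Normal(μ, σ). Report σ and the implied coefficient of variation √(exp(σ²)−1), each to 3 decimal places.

If T ~ Lognormal(μ,σ) then ln T ~ Normal(μ,σ), so the p-quantile of ln T is μ + z_p·σ.
ln(57) = 4.043 and ln(95) = 4.554; z_{0.05} = -1.645, z_{0.25} = -0.6745.
σ = (4.554 − 4.043)/(-0.6745 − (-1.645)) = 0.526.
μ = 4.043 − (-1.645)·0.526 = 4.909.
CV = √(exp(σ²)−1) = √(exp(0.2771)−1) = 0.565.

σ ≈ 0.526, CV ≈ 0.565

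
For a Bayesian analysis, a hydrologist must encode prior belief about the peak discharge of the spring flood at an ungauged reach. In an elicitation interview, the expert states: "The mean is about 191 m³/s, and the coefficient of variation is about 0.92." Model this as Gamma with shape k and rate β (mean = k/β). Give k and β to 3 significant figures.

k ≈ 1.18, β ≈ 0.00619

For Gamma(k, rate β): mean = k/β, variance = k/β², so CV = 1/√k.
CV = 0.92, hence k = 1/CV² = 1.18.
Then β = k/mean = 1.18/191 = 0.00619.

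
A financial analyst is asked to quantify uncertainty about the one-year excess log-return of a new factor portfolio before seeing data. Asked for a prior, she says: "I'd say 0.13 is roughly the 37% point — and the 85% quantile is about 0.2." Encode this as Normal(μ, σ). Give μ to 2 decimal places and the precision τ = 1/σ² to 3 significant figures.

μ = 0.15, τ = 382

The p-quantile of Normal(μ,σ) is μ + z_p·σ, with z_{0.37} = -0.3319 and z_{0.85} = 1.036.
Eliminate σ: μ = (z₂·x₁ − z₁·x₂)/(z₂ − z₁) = (1.036·0.13 − (-0.3319)·0.2)/1.368 = 0.15.
Then σ = (x₂ − x₁)/(z₂ − z₁) = (0.2 − 0.13)/1.368 = 0.05.
Precision τ = 1/σ² = 1/0.05116² = 382.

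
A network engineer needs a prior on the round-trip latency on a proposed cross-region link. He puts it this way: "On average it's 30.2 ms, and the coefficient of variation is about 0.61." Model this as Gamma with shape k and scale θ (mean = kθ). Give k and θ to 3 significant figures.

For Gamma(k, scale θ): mean = kθ, variance = kθ², so CV = 1/√k.
CV = 0.61, hence k = 1/CV² = 2.69.
Then θ = mean/k = 30.2/2.69 = 11.2.

k ≈ 2.69, θ ≈ 11.2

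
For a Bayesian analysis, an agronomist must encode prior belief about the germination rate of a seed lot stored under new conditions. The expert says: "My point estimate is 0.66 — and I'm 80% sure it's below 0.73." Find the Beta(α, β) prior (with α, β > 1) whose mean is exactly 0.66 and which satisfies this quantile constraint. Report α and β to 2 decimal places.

α ≈ 21.95, β ≈ 11.31

With mean 0.66 fixed, write α = 0.66s, β = 0.34s where s = α+β.
Need P(θ < 0.73) = 0.8 under Beta(0.66s, 0.34s). Normal approximation: (q−m)/√(m(1−m)/s) ≈ z_{0.8} = 0.842, so s ≈ 0.66·0.34·(0.842)²/(0.73−0.66)² = 32.4.
At s = 32.4: P(θ<0.73) ≈ 0.797. Adjusting to match 0.8 gives s ≈ 33.26.
So α = 0.66·33.26 ≈ 21.95, β = 0.34·33.26 ≈ 11.31.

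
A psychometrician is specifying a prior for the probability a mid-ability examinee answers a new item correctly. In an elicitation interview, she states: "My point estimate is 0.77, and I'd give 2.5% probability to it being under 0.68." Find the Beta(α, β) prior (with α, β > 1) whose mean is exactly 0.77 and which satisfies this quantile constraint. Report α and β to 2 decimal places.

With mean 0.77 fixed, write α = 0.77s, β = 0.23s where s = α+β.
Need P(θ < 0.68) = 0.025 under Beta(0.77s, 0.23s). Normal approximation: (q−m)/√(m(1−m)/s) ≈ z_{0.025} = -1.96, so s ≈ 0.77·0.23·(-1.96)²/(0.68−0.77)² = 84.0.
At s = 84.0: P(θ<0.68) ≈ 0.031. Adjusting to match 0.025 gives s ≈ 93.48.
So α = 0.77·93.48 ≈ 71.98, β = 0.23·93.48 ≈ 21.50.

α ≈ 71.98, β ≈ 21.50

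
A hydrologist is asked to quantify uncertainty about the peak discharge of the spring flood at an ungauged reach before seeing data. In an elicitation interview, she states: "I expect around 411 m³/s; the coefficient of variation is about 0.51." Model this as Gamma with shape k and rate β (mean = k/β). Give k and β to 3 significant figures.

For Gamma(k, rate β): mean = k/β, variance = k/β², so CV = 1/√k.
CV = 0.51, hence k = 1/CV² = 3.84.
Then β = k/mean = 3.84/411 = 0.00935.

k ≈ 3.84, β ≈ 0.00935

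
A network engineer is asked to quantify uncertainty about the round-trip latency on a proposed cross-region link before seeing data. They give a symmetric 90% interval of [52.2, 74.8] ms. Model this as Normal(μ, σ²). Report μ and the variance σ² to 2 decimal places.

μ = 63.50, σ² = 47.20

A symmetric 90% interval runs μ ± z·σ with z = 1.645.
Half-width = 11.3, so σ = 11.3/1.645 = 6.870 and σ² = 47.20.
μ is the interval midpoint, 63.50.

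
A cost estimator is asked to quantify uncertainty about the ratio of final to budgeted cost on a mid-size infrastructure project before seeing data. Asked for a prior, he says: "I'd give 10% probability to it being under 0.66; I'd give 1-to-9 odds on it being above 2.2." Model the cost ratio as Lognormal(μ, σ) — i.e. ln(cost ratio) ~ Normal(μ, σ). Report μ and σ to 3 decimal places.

μ ≈ 0.186, σ ≈ 0.470

If T ~ Lognormal(μ,σ) then ln T ~ Normal(μ,σ), so the p-quantile of ln T is μ + z_p·σ.
ln(0.66) = -0.4155 and ln(2.2) = 0.7885; z_{0.1} = -1.282, z_{0.9} = 1.282.
σ = (0.7885 − -0.4155)/(1.282 − (-1.282)) = 0.470.
μ = -0.4155 − (-1.282)·0.470 = 0.186.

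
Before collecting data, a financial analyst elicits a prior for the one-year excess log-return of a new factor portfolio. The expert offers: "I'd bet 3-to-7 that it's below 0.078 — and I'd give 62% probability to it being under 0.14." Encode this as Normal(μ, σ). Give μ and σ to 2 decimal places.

μ = 0.12, σ = 0.07

The p-quantile of Normal(μ,σ) is μ + z_p·σ, with z_{0.3} = -0.5244 and z_{0.62} = 0.3055.
Eliminate σ: μ = (z₂·x₁ − z₁·x₂)/(z₂ − z₁) = (0.3055·0.078 − (-0.5244)·0.14)/0.8299 = 0.12.
Then σ = (x₂ − x₁)/(z₂ − z₁) = (0.14 − 0.078)/0.8299 = 0.07.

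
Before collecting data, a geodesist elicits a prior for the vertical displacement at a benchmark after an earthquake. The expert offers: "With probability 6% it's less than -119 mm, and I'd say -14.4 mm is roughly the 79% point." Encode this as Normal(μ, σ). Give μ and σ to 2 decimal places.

For Normal(μ,σ), the p-quantile is μ + z_p·σ. Here z_{0.06} = -1.555, z_{0.79} = 0.8064.
So -119 = μ − 1.555σ and -14.4 = μ + 0.8064σ.
Subtracting: σ = (-14.4 − -119)/(0.8064 − (-1.555)) = 44.30.
Then μ = -119 − (-1.555)·44.30 = -50.12.

μ = -50.12, σ = 44.30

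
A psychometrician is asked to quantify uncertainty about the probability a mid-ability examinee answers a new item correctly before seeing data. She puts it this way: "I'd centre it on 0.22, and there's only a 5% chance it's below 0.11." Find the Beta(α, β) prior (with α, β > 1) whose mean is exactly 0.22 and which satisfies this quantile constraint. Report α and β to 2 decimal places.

α ≈ 6.74, β ≈ 23.89

With mean 0.22 fixed, write α = 0.22s, β = 0.78s where s = α+β.
Need P(θ < 0.11) = 0.05 under Beta(0.22s, 0.78s). Normal approximation: (q−m)/√(m(1−m)/s) ≈ z_{0.05} = -1.64, so s ≈ 0.22·0.78·(-1.64)²/(0.11−0.22)² = 38.4.
At s = 38.4: P(θ<0.11) ≈ 0.031. Adjusting to match 0.05 gives s ≈ 30.63.
So α = 0.22·30.63 ≈ 6.74, β = 0.78·30.63 ≈ 23.89.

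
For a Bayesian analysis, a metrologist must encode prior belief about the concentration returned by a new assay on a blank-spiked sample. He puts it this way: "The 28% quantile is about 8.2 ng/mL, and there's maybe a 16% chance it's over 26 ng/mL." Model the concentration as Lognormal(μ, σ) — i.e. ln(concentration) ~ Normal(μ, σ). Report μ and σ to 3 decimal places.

If T ~ Lognormal(μ,σ) then ln T ~ Normal(μ,σ), so the p-quantile of ln T is μ + z_p·σ.
ln(8.2) = 2.104 and ln(26) = 3.258; z_{0.28} = -0.5828, z_{0.84} = 0.9945.
σ = (3.258 − 2.104)/(0.9945 − (-0.5828)) = 0.732.
μ = 2.104 − (-0.5828)·0.732 = 2.531.

μ ≈ 2.531, σ ≈ 0.732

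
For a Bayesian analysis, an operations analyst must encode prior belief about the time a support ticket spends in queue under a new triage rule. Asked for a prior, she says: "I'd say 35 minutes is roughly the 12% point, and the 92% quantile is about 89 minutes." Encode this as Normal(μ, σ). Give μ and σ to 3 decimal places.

For Normal(μ,σ), the p-quantile is μ + z_p·σ. Here z_{0.12} = -1.175, z_{0.92} = 1.405.
So 35 = μ − 1.175σ and 89 = μ + 1.405σ.
Subtracting: σ = (89 − 35)/(1.405 − (-1.175)) = 20.930.
Then μ = 35 − (-1.175)·20.930 = 59.592.

μ = 59.592, σ = 20.930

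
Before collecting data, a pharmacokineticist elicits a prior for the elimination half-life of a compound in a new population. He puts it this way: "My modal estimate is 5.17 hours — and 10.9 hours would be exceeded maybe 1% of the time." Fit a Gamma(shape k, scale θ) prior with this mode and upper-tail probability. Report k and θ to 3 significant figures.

Gamma(k,θ) with k>1 has mode (k−1)θ, so θ = 5.17/(k−1).
Need P(X < 10.9) = 0.99 with θ tied to k this way. Start at k = 2, θ = 5.17: P(X<10.9) ≈ 0.623.
Too low — raise k to concentrate. Iterating converges to k ≈ 9.74.
Then θ = 5.17/(9.74−1) ≈ 0.592.

k ≈ 9.74, θ ≈ 0.592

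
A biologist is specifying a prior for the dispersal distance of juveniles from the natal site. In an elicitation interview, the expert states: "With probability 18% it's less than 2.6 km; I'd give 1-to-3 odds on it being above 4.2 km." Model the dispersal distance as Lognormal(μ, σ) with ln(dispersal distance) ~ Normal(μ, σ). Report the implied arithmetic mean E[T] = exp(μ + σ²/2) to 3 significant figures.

E[T] ≈ 3.59 km

If T ~ Lognormal(μ,σ) then ln T ~ Normal(μ,σ), so the p-quantile of ln T is μ + z_p·σ.
ln(2.6) = 0.9555 and ln(4.2) = 1.435; z_{0.18} = -0.9154, z_{0.75} = 0.6745.
σ = (1.435 − 0.9555)/(0.6745 − (-0.9154)) = 0.302.
μ = 0.9555 − (-0.9154)·0.302 = 1.232.
E[T] = exp(μ + σ²/2) = exp(1.232 + 0.0455) = 3.59 km.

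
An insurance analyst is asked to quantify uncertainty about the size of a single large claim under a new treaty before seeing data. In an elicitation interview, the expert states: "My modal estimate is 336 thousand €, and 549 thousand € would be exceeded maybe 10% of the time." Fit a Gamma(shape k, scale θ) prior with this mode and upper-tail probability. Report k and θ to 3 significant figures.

Gamma(k,θ) with k>1 has mode (k−1)θ, so θ = 336/(k−1).
Need P(X < 549) = 0.9 with θ tied to k this way. Start at k = 2, θ = 336: P(X<549) ≈ 0.486.
Too low — raise k to concentrate. Iterating converges to k ≈ 8.82.
Then θ = 336/(8.82−1) ≈ 43.

k ≈ 8.82, θ ≈ 43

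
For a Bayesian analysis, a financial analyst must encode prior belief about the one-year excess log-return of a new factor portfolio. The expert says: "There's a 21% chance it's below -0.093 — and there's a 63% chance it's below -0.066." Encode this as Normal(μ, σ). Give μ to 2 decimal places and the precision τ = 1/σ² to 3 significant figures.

For Normal(μ,σ), the p-quantile is μ + z_p·σ. Here z_{0.21} = -0.8064, z_{0.63} = 0.3319.
So -0.093 = μ − 0.8064σ and -0.066 = μ + 0.3319σ.
Subtracting: σ = (-0.066 − -0.093)/(0.3319 − (-0.8064)) = 0.02.
Then μ = -0.093 − (-0.8064)·0.02 = -0.07.
Precision τ = 1/σ² = 1/0.02372² = 1780.

μ = -0.07, τ = 1780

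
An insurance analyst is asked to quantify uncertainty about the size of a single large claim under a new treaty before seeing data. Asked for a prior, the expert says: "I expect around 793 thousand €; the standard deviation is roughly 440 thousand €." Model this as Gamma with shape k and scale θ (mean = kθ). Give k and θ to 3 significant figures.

k ≈ 3.25, θ ≈ 244

For Gamma(k, scale θ): mean = kθ, variance = kθ², so CV = 1/√k.
CV = SD/mean = 440/793 = 0.5549, hence k = 1/CV² = 3.25.
Then θ = mean/k = 793/3.25 = 244.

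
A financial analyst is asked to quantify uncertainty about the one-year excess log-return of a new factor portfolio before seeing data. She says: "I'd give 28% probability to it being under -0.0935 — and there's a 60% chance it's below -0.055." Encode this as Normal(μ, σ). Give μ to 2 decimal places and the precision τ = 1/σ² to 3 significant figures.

The p-quantile of Normal(μ,σ) is μ + z_p·σ, with z_{0.28} = -0.5828 and z_{0.6} = 0.2533.
Eliminate σ: μ = (z₂·x₁ − z₁·x₂)/(z₂ − z₁) = (0.2533·-0.0935 − (-0.5828)·-0.055)/0.8362 = -0.07.
Then σ = (x₂ − x₁)/(z₂ − z₁) = (-0.055 − -0.0935)/0.8362 = 0.05.
Precision τ = 1/σ² = 1/0.04604² = 472.

μ = -0.07, τ = 472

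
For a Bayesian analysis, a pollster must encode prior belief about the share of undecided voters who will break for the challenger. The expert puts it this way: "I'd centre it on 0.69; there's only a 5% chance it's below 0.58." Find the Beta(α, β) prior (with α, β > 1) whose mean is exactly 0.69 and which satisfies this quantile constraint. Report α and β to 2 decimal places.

α ≈ 35.03, β ≈ 15.74

With mean 0.69 fixed, write α = 0.69s, β = 0.31s where s = α+β.
Need P(θ < 0.58) = 0.05 under Beta(0.69s, 0.31s). Normal approximation: (q−m)/√(m(1−m)/s) ≈ z_{0.05} = -1.64, so s ≈ 0.69·0.31·(-1.64)²/(0.58−0.69)² = 47.8.
At s = 47.8: P(θ<0.58) ≈ 0.055. Adjusting to match 0.05 gives s ≈ 50.76.
So α = 0.69·50.76 ≈ 35.03, β = 0.31·50.76 ≈ 15.74.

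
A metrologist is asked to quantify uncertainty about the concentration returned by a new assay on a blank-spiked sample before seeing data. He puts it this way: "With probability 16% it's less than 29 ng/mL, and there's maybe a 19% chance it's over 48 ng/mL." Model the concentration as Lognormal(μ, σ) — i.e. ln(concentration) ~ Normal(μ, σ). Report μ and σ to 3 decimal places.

μ ≈ 3.635, σ ≈ 0.269

If T ~ Lognormal(μ,σ) then ln T ~ Normal(μ,σ), so the p-quantile of ln T is μ + z_p·σ.
ln(29) = 3.367 and ln(48) = 3.871; z_{0.16} = -0.9945, z_{0.81} = 0.8779.
σ = (3.871 − 3.367)/(0.8779 − (-0.9945)) = 0.269.
μ = 3.367 − (-0.9945)·0.269 = 3.635.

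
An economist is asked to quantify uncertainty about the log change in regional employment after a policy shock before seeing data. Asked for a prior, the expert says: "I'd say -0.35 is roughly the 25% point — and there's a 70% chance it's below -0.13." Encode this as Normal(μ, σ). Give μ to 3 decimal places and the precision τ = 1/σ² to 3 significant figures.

μ = -0.226, τ = 29.7

For Normal(μ,σ), the p-quantile is μ + z_p·σ. Here z_{0.25} = -0.6745, z_{0.7} = 0.5244.
So -0.35 = μ − 0.6745σ and -0.13 = μ + 0.5244σ.
Subtracting: σ = (-0.13 − -0.35)/(0.5244 − (-0.6745)) = 0.184.
Then μ = -0.35 − (-0.6745)·0.184 = -0.226.
Precision τ = 1/σ² = 1/0.1835² = 29.7.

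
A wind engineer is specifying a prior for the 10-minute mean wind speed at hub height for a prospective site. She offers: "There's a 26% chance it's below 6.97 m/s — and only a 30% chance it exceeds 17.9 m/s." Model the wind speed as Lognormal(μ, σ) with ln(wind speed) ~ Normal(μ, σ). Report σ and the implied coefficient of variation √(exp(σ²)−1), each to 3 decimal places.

σ ≈ 0.808, CV ≈ 0.959

If T ~ Lognormal(μ,σ) then ln T ~ Normal(μ,σ), so the p-quantile of ln T is μ + z_p·σ.
ln(6.97) = 1.942 and ln(17.9) = 2.885; z_{0.26} = -0.6433, z_{0.7} = 0.5244.
σ = (2.885 − 1.942)/(0.5244 − (-0.6433)) = 0.808.
μ = 1.942 − (-0.6433)·0.808 = 2.461.
CV = √(exp(σ²)−1) = √(exp(0.6524)−1) = 0.959.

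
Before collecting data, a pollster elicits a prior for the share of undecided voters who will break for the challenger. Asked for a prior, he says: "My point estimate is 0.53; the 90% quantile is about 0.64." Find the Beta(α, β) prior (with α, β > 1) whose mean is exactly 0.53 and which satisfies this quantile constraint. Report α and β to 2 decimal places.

With mean 0.53 fixed, write α = 0.53s, β = 0.47s where s = α+β.
Need P(θ < 0.64) = 0.9 under Beta(0.53s, 0.47s). Normal approximation: (q−m)/√(m(1−m)/s) ≈ z_{0.9} = 1.28, so s ≈ 0.53·0.47·(1.28)²/(0.64−0.53)² = 33.8.
At s = 33.8: P(θ<0.64) ≈ 0.902. Adjusting to match 0.9 gives s ≈ 33.23.
So α = 0.53·33.23 ≈ 17.61, β = 0.47·33.23 ≈ 15.62.

α ≈ 17.61, β ≈ 15.62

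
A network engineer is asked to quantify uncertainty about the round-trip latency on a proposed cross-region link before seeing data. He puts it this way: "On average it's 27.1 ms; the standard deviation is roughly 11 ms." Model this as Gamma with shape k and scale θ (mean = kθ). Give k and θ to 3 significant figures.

k ≈ 6.07, θ ≈ 4.46

For Gamma(k, scale θ): mean = kθ, variance = kθ², so CV = 1/√k.
CV = SD/mean = 11/27.1 = 0.4059, hence k = 1/CV² = 6.07.
Then θ = mean/k = 27.1/6.07 = 4.46.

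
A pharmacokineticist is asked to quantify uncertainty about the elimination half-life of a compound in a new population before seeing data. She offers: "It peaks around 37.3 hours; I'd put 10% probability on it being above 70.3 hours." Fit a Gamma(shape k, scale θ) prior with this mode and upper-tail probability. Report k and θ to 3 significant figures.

Gamma(k,θ) with k>1 has mode (k−1)θ, so θ = 37.3/(k−1).
Need P(X < 70.3) = 0.9 with θ tied to k this way. Start at k = 2, θ = 37.3: P(X<70.3) ≈ 0.562.
Too low — raise k to concentrate. Iterating converges to k ≈ 5.76.
Then θ = 37.3/(5.76−1) ≈ 7.84.

k ≈ 5.76, θ ≈ 7.84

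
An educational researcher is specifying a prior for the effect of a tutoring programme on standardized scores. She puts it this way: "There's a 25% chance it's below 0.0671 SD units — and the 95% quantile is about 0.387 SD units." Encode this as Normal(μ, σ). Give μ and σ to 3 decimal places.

μ = 0.160, σ = 0.138

For Normal(μ,σ), the p-quantile is μ + z_p·σ. Here z_{0.25} = -0.6745, z_{0.95} = 1.645.
So 0.0671 = μ − 0.6745σ and 0.387 = μ + 1.645σ.
Subtracting: σ = (0.387 − 0.0671)/(1.645 − (-0.6745)) = 0.138.
Then μ = 0.0671 − (-0.6745)·0.138 = 0.160.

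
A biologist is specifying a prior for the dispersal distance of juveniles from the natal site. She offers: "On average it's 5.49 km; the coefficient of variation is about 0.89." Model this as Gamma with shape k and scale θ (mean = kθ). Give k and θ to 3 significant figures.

k ≈ 1.26, θ ≈ 4.35

For Gamma(k, scale θ): mean = kθ, variance = kθ², so CV = 1/√k.
CV = 0.89, hence k = 1/CV² = 1.26.
Then θ = mean/k = 5.49/1.26 = 4.35.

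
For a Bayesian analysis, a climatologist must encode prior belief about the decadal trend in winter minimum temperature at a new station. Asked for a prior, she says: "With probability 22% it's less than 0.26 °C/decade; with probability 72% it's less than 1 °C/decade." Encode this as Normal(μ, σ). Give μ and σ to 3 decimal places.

μ = 0.682, σ = 0.546

For Normal(μ,σ), the p-quantile is μ + z_p·σ. Here z_{0.22} = -0.7722, z_{0.72} = 0.5828.
So 0.26 = μ − 0.7722σ and 1 = μ + 0.5828σ.
Subtracting: σ = (1 − 0.26)/(0.5828 − (-0.7722)) = 0.546.
Then μ = 0.26 − (-0.7722)·0.546 = 0.682.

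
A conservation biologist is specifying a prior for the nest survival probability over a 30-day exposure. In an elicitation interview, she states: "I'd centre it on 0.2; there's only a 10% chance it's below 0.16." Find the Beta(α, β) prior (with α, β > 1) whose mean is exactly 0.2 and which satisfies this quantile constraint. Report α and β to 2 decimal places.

α ≈ 31.33, β ≈ 125.32

With mean 0.2 fixed, write α = 0.2s, β = 0.8s where s = α+β.
Need P(θ < 0.16) = 0.1 under Beta(0.2s, 0.8s). Normal approximation: (q−m)/√(m(1−m)/s) ≈ z_{0.1} = -1.28, so s ≈ 0.2·0.8·(-1.28)²/(0.16−0.2)² = 164.2.
At s = 164.2: P(θ<0.16) ≈ 0.094. Adjusting to match 0.1 gives s ≈ 156.65.
So α = 0.2·156.65 ≈ 31.33, β = 0.8·156.65 ≈ 125.32.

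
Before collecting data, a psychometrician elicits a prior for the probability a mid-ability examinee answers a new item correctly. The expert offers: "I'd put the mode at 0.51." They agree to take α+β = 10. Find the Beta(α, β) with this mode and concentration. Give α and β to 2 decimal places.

α = 5.08, β = 4.92

For α,β > 1 the Beta mode is (α−1)/(α+β−2). With α+β = 10, the mode is (α−1)/8.
Set (α−1)/8 = 0.51 → α = 1 + 0.51·8 = 5.08.
β = 10 − α = 4.92.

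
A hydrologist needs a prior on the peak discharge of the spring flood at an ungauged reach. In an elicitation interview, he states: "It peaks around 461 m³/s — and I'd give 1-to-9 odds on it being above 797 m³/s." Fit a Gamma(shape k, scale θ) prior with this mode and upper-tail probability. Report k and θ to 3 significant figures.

k ≈ 7.33, θ ≈ 72.8

Gamma(k,θ) with k>1 has mode (k−1)θ, so θ = 461/(k−1).
Need P(X < 797) = 0.9 with θ tied to k this way. Start at k = 2, θ = 461: P(X<797) ≈ 0.516.
Too low — raise k to concentrate. Iterating converges to k ≈ 7.33.
Then θ = 461/(7.33−1) ≈ 72.8.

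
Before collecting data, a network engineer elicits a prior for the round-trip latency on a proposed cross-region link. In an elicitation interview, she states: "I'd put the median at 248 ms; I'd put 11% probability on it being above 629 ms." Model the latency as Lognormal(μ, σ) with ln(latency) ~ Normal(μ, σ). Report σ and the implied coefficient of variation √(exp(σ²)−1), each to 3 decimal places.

If T ~ Lognormal(μ,σ) then ln T ~ Normal(μ,σ), so the p-quantile of ln T is μ + z_p·σ.
ln(248) = 5.513 and ln(629) = 6.444; z_{0.5} = 0, z_{0.89} = 1.227.
σ = (6.444 − 5.513)/(1.227 − (0)) = 0.759.
μ = 5.513 − (0)·0.759 = 5.513.
CV = √(exp(σ²)−1) = √(exp(0.5758)−1) = 0.882.

σ ≈ 0.759, CV ≈ 0.882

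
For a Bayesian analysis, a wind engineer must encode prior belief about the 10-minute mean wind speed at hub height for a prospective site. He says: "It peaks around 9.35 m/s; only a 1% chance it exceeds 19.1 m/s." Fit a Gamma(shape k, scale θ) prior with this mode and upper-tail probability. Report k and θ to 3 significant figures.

k ≈ 10.6, θ ≈ 0.975

Gamma(k,θ) with k>1 has mode (k−1)θ, so θ = 9.35/(k−1).
Need P(X < 19.1) = 0.99 with θ tied to k this way. Start at k = 2, θ = 9.35: P(X<19.1) ≈ 0.605.
Too low — raise k to concentrate. Iterating converges to k ≈ 10.6.
Then θ = 9.35/(10.6−1) ≈ 0.975.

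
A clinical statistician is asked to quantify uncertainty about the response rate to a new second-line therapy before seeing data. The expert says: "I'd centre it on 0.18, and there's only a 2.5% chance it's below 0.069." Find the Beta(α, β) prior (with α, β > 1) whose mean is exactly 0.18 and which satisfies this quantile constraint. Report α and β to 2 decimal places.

α ≈ 5.68, β ≈ 25.88

With mean 0.18 fixed, write α = 0.18s, β = 0.82s where s = α+β.
Need P(θ < 0.069) = 0.025 under Beta(0.18s, 0.82s). Normal approximation: (q−m)/√(m(1−m)/s) ≈ z_{0.025} = -1.96, so s ≈ 0.18·0.82·(-1.96)²/(0.069−0.18)² = 46.0.
At s = 46.0: P(θ<0.069) ≈ 0.008. Adjusting to match 0.025 gives s ≈ 31.56.
So α = 0.18·31.56 ≈ 5.68, β = 0.82·31.56 ≈ 25.88.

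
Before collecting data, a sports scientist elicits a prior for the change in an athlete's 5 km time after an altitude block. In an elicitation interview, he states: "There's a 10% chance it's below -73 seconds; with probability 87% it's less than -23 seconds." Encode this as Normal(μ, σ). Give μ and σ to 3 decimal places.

The p-quantile of Normal(μ,σ) is μ + z_p·σ, with z_{0.1} = -1.282 and z_{0.87} = 1.126.
Eliminate σ: μ = (z₂·x₁ − z₁·x₂)/(z₂ − z₁) = (1.126·-73 − (-1.282)·-23)/2.408 = -46.389.
Then σ = (x₂ − x₁)/(z₂ − z₁) = (-23 − -73)/2.408 = 20.765.

μ = -46.389, σ = 20.765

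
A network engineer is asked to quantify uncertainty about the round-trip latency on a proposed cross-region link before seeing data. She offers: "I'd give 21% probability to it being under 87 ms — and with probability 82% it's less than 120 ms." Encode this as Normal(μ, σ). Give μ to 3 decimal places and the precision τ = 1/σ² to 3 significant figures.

μ = 102.456, τ = 0.00272

For Normal(μ,σ), the p-quantile is μ + z_p·σ. Here z_{0.21} = -0.8064, z_{0.82} = 0.9154.
So 87 = μ − 0.8064σ and 120 = μ + 0.9154σ.
Subtracting: σ = (120 − 87)/(0.9154 − (-0.8064)) = 19.166.
Then μ = 87 − (-0.8064)·19.166 = 102.456.
Precision τ = 1/σ² = 1/19.17² = 0.00272.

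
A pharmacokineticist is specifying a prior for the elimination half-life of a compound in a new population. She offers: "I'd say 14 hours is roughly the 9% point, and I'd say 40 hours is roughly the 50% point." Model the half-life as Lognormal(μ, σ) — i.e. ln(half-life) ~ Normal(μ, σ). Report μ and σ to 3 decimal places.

μ ≈ 3.689, σ ≈ 0.783

If T ~ Lognormal(μ,σ) then ln T ~ Normal(μ,σ), so the p-quantile of ln T is μ + z_p·σ.
ln(14) = 2.639 and ln(40) = 3.689; z_{0.09} = -1.341, z_{0.5} = 0.
σ = (3.689 − 2.639)/(0 − (-1.341)) = 0.783.
μ = 2.639 − (-1.341)·0.783 = 3.689.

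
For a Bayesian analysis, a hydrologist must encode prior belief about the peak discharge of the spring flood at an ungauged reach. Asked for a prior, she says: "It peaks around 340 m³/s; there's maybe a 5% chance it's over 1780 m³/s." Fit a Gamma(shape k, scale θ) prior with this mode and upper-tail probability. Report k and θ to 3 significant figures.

Gamma(k,θ) with k>1 has mode (k−1)θ, so θ = 340/(k−1).
Need P(X < 1780) = 0.95 with θ tied to k this way. Start at k = 2, θ = 340: P(X<1780) ≈ 0.967.
Too high — lower k to spread out. Iterating converges to k ≈ 1.86.
Then θ = 340/(1.86−1) ≈ 394.

k ≈ 1.86, θ ≈ 394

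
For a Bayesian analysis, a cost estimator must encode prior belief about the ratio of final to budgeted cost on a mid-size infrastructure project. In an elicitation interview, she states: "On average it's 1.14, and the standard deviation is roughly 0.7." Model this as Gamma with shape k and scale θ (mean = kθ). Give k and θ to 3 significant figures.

k ≈ 2.65, θ ≈ 0.43

For Gamma(k, scale θ): mean = kθ, variance = kθ², so CV = 1/√k.
CV = SD/mean = 0.7/1.14 = 0.614, hence k = 1/CV² = 2.65.
Then θ = mean/k = 1.14/2.65 = 0.43.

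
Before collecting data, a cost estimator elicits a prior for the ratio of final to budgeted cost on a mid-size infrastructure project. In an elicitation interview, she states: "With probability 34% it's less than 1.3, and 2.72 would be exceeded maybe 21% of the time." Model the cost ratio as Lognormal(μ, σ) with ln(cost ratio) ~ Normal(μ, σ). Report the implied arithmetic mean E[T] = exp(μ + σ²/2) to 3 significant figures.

E[T] ≈ 2

If T ~ Lognormal(μ,σ) then ln T ~ Normal(μ,σ), so the p-quantile of ln T is μ + z_p·σ.
ln(1.3) = 0.2624 and ln(2.72) = 1.001; z_{0.34} = -0.4125, z_{0.79} = 0.8064.
σ = (1.001 − 0.2624)/(0.8064 − (-0.4125)) = 0.606.
μ = 0.2624 − (-0.4125)·0.606 = 0.512.
E[T] = exp(μ + σ²/2) = exp(0.512 + 0.1834) = 2.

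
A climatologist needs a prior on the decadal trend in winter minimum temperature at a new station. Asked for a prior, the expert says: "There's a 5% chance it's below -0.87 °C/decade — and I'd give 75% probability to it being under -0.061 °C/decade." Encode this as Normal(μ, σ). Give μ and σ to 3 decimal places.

μ = -0.296, σ = 0.349

For Normal(μ,σ), the p-quantile is μ + z_p·σ. Here z_{0.05} = -1.645, z_{0.75} = 0.6745.
So -0.87 = μ − 1.645σ and -0.061 = μ + 0.6745σ.
Subtracting: σ = (-0.061 − -0.87)/(0.6745 − (-1.645)) = 0.349.
Then μ = -0.87 − (-1.645)·0.349 = -0.296.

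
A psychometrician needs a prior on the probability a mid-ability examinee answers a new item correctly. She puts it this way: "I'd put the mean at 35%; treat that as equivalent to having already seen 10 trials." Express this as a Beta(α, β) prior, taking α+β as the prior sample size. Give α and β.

Under the effective-sample-size interpretation, Beta(α, β) has prior mean α/(α+β) and prior sample size α+β.
So α+β = 10 and α/(α+β) = 0.35, giving α = 0.35·10 = 3.5 and β = 10 − 3.5 = 6.5.

α = 3.5, β = 6.5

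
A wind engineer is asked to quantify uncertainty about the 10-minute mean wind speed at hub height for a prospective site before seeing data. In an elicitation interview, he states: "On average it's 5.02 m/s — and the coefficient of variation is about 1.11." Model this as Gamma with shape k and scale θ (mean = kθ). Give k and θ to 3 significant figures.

For Gamma(k, scale θ): mean = kθ, variance = kθ², so CV = 1/√k.
CV = 1.11, hence k = 1/CV² = 0.812.
Then θ = mean/k = 5.02/0.812 = 6.19.

k ≈ 0.812, θ ≈ 6.19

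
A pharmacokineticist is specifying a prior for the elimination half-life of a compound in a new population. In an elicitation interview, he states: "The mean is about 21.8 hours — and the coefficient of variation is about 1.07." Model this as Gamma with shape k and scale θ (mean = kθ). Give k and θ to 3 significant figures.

For Gamma(k, scale θ): mean = kθ, variance = kθ², so CV = 1/√k.
CV = 1.07, hence k = 1/CV² = 0.873.
Then θ = mean/k = 21.8/0.873 = 25.

k ≈ 0.873, θ ≈ 25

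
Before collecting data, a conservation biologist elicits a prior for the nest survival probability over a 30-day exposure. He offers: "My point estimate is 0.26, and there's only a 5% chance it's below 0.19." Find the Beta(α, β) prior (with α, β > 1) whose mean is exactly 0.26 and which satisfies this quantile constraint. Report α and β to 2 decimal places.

α ≈ 25.22, β ≈ 71.78

With mean 0.26 fixed, write α = 0.26s, β = 0.74s where s = α+β.
Need P(θ < 0.19) = 0.05 under Beta(0.26s, 0.74s). Normal approximation: (q−m)/√(m(1−m)/s) ≈ z_{0.05} = -1.64, so s ≈ 0.26·0.74·(-1.64)²/(0.19−0.26)² = 106.2.
At s = 106.2: P(θ<0.19) ≈ 0.042. Adjusting to match 0.05 gives s ≈ 97.00.
So α = 0.26·97.00 ≈ 25.22, β = 0.74·97.00 ≈ 71.78.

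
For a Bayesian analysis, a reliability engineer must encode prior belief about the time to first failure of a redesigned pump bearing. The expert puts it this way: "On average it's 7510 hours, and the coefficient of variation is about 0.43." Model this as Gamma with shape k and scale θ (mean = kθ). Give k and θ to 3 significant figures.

For Gamma(k, scale θ): mean = kθ, variance = kθ², so CV = 1/√k.
CV = 0.43, hence k = 1/CV² = 5.41.
Then θ = mean/k = 7510/5.41 = 1390.

k ≈ 5.41, θ ≈ 1390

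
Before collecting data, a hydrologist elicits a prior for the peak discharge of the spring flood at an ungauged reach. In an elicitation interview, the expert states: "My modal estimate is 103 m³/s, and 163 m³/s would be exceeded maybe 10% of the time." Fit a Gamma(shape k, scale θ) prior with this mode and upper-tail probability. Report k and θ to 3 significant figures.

k ≈ 9.9, θ ≈ 11.6

Gamma(k,θ) with k>1 has mode (k−1)θ, so θ = 103/(k−1).
Need P(X < 163) = 0.9 with θ tied to k this way. Start at k = 2, θ = 103: P(X<163) ≈ 0.469.
Too low — raise k to concentrate. Iterating converges to k ≈ 9.9.
Then θ = 103/(9.9−1) ≈ 11.6.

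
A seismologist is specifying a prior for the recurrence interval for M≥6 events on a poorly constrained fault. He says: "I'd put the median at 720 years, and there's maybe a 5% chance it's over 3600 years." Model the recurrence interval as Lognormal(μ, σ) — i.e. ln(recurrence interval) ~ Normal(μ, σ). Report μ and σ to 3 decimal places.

μ ≈ 6.579, σ ≈ 0.978

If T ~ Lognormal(μ,σ) then ln T ~ Normal(μ,σ), so the p-quantile of ln T is μ + z_p·σ.
ln(720) = 6.579 and ln(3600) = 8.189; z_{0.5} = 0, z_{0.95} = 1.645.
σ = (8.189 − 6.579)/(1.645 − (0)) = 0.978.
μ = 6.579 − (0)·0.978 = 6.579.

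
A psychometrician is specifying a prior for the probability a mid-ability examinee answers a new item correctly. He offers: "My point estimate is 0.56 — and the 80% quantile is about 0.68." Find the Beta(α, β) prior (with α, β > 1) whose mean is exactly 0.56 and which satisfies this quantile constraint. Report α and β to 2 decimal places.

With mean 0.56 fixed, write α = 0.56s, β = 0.44s where s = α+β.
Need P(θ < 0.68) = 0.8 under Beta(0.56s, 0.44s). Normal approximation: (q−m)/√(m(1−m)/s) ≈ z_{0.8} = 0.842, so s ≈ 0.56·0.44·(0.842)²/(0.68−0.56)² = 12.1.
At s = 12.1: P(θ<0.68) ≈ 0.797. Adjusting to match 0.8 gives s ≈ 12.40.
So α = 0.56·12.40 ≈ 6.94, β = 0.44·12.40 ≈ 5.46.

α ≈ 6.94, β ≈ 5.46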